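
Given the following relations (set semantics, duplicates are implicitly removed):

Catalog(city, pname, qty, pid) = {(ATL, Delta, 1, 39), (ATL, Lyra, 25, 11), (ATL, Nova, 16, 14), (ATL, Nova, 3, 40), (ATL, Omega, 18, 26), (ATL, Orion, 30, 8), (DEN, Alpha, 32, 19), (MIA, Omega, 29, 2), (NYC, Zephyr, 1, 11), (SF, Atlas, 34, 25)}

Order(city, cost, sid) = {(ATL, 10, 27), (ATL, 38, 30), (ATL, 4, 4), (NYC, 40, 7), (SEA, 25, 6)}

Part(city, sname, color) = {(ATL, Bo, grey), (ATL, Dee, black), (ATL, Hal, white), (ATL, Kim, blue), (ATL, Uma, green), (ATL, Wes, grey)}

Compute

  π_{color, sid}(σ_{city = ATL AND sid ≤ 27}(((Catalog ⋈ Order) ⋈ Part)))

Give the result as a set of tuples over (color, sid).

{(black, 27), (black, 4), (blue, 27), (blue, 4), (green, 27), (green, 4), (grey, 27), (grey, 4), (white, 27), (white, 4)}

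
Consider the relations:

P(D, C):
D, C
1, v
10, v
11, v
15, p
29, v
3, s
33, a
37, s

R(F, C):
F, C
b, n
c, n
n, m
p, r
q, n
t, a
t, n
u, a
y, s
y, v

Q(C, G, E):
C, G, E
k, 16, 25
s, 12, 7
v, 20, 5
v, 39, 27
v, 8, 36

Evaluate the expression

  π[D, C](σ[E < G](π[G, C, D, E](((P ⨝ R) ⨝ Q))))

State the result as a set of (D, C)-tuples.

P ⋈ R (natural join on C): {(1, v, y), (10, v, y), (11, v, y), (29, v, y), (3, s, y), (33, a, t), (33, a, u), (37, s, y)}
(P ⨝ R) ⋈ Q (natural join on C): {(1, v, y, 20, 5), (1, v, y, 39, 27), (1, v, y, 8, 36), (10, v, y, 20, 5), (10, v, y, 39, 27), (10, v, y, 8, 36), (11, v, y, 20, 5), (11, v, y, 39, 27), (11, v, y, 8, 36), (29, v, y, 20, 5), (29, v, y, 39, 27), (29, v, y, 8, 36), (3, s, y, 12, 7), (37, s, y, 12, 7)}
π_{G, C, D, E} gives {(12, s, 3, 7), (12, s, 37, 7), (20, v, 1, 5), (20, v, 10, 5), (20, v, 11, 5), (20, v, 29, 5), (39, v, 1, 27), (39, v, 10, 27), (39, v, 11, 27), (39, v, 29, 27), (8, v, 1, 36), (8, v, 10, 36), (8, v, 11, 36), (8, v, 29, 36)}.
Filtering on E < G leaves {(12, s, 3, 7), (12, s, 37, 7), (20, v, 1, 5), (20, v, 10, 5), (20, v, 11, 5), (20, v, 29, 5), (39, v, 1, 27), (39, v, 10, 27), (39, v, 11, 27), (39, v, 29, 27)}.
π_{D, C} gives {(1, v), (10, v), (11, v), (29, v), (3, s), (37, s)} (4 duplicate(s) eliminated).

{(1, v), (10, v), (11, v), (29, v), (3, s), (37, s)}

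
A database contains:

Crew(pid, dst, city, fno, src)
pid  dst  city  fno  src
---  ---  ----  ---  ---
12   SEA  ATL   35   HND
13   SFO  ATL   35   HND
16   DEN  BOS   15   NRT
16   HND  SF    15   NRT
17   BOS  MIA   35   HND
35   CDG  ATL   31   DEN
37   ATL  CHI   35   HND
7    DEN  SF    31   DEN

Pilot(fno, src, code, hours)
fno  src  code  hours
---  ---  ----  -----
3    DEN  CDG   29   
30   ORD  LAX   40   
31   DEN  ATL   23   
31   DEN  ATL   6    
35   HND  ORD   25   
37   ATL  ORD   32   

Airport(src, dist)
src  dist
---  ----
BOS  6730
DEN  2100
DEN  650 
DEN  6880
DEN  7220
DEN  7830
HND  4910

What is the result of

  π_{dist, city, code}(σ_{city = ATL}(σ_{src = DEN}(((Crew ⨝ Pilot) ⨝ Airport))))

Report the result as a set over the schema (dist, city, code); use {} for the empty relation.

Joining Crew and Pilot on fno, src yields {(12, SEA, ATL, 35, HND, ORD, 25), (13, SFO, ATL, 35, HND, ORD, 25), (17, BOS, MIA, 35, HND, ORD, 25), (35, CDG, ATL, 31, DEN, ATL, 23), (35, CDG, ATL, 31, DEN, ATL, 6), (37, ATL, CHI, 35, HND, ORD, 25), (7, DEN, SF, 31, DEN, ATL, 23), (7, DEN, SF, 31, DEN, ATL, 6)}.
Joining (Crew ⨝ Pilot) and Airport on src yields {(12, SEA, ATL, 35, HND, ORD, 25, 4910), (13, SFO, ATL, 35, HND, ORD, 25, 4910), (17, BOS, MIA, 35, HND, ORD, 25, 4910), (35, CDG, ATL, 31, DEN, ATL, 23, 2100), (35, CDG, ATL, 31, DEN, ATL, 23, 650), (35, CDG, ATL, 31, DEN, ATL, 23, 6880), (35, CDG, ATL, 31, DEN, ATL, 23, 7220), (35, CDG, ATL, 31, DEN, ATL, 23, 7830), (35, CDG, ATL, 31, DEN, ATL, 6, 2100), (35, CDG, ATL, 31, DEN, ATL, 6, 650), (35, CDG, ATL, 31, DEN, ATL, 6, 6880), (35, CDG, ATL, 31, DEN, ATL, 6, 7220), (35, CDG, ATL, 31, DEN, ATL, 6, 7830), (37, ATL, CHI, 35, HND, ORD, 25, 4910), (7, DEN, SF, 31, DEN, ATL, 23, 2100), (7, DEN, SF, 31, DEN, ATL, 23, 650), (7, DEN, SF, 31, DEN, ATL, 23, 6880), (7, DEN, SF, 31, DEN, ATL, 23, 7220), (7, DEN, SF, 31, DEN, ATL, 23, 7830), (7, DEN, SF, 31, DEN, ATL, 6, 2100), (7, DEN, SF, 31, DEN, ATL, 6, 650), (7, DEN, SF, 31, DEN, ATL, 6, 6880), (7, DEN, SF, 31, DEN, ATL, 6, 7220), (7, DEN, SF, 31, DEN, ATL, 6, 7830)}.
Apply σ_{src = DEN}; surviving tuples: {(35, CDG, ATL, 31, DEN, ATL, 23, 2100), (35, CDG, ATL, 31, DEN, ATL, 23, 650), (35, CDG, ATL, 31, DEN, ATL, 23, 6880), (35, CDG, ATL, 31, DEN, ATL, 23, 7220), (35, CDG, ATL, 31, DEN, ATL, 23, 7830), (35, CDG, ATL, 31, DEN, ATL, 6, 2100), (35, CDG, ATL, 31, DEN, ATL, 6, 650), (35, CDG, ATL, 31, DEN, ATL, 6, 6880), (35, CDG, ATL, 31, DEN, ATL, 6, 7220), (35, CDG, ATL, 31, DEN, ATL, 6, 7830), (7, DEN, SF, 31, DEN, ATL, 23, 2100), (7, DEN, SF, 31, DEN, ATL, 23, 650), (7, DEN, SF, 31, DEN, ATL, 23, 6880), (7, DEN, SF, 31, DEN, ATL, 23, 7220), (7, DEN, SF, 31, DEN, ATL, 23, 7830), (7, DEN, SF, 31, DEN, ATL, 6, 2100), (7, DEN, SF, 31, DEN, ATL, 6, 650), (7, DEN, SF, 31, DEN, ATL, 6, 6880), (7, DEN, SF, 31, DEN, ATL, 6, 7220), (7, DEN, SF, 31, DEN, ATL, 6, 7830)}
Apply σ_{city = ATL}; surviving tuples: {(35, CDG, ATL, 31, DEN, ATL, 23, 2100), (35, CDG, ATL, 31, DEN, ATL, 23, 650), (35, CDG, ATL, 31, DEN, ATL, 23, 6880), (35, CDG, ATL, 31, DEN, ATL, 23, 7220), (35, CDG, ATL, 31, DEN, ATL, 23, 7830), (35, CDG, ATL, 31, DEN, ATL, 6, 2100), (35, CDG, ATL, 31, DEN, ATL, 6, 650), (35, CDG, ATL, 31, DEN, ATL, 6, 6880), (35, CDG, ATL, 31, DEN, ATL, 6, 7220), (35, CDG, ATL, 31, DEN, ATL, 6, 7830)}
π_{dist, city, code} gives {(2100, ATL, ATL), (650, ATL, ATL), (6880, ATL, ATL), (7220, ATL, ATL), (7830, ATL, ATL)} (5 duplicate(s) eliminated).

{(2100, ATL, ATL), (650, ATL, ATL), (6880, ATL, ATL), (7220, ATL, ATL), (7830, ATL, ATL)}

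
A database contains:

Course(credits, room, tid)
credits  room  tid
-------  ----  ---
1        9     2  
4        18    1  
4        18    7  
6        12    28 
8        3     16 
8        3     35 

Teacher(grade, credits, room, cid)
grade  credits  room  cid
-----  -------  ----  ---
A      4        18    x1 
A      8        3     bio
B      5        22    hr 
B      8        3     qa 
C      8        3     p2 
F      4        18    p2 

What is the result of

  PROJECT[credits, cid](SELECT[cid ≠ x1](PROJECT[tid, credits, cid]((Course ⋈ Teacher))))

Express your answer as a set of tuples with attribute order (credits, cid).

Natural join on credits, room: {(4, 18, 1, A, x1), (4, 18, 1, F, p2), (4, 18, 7, A, x1), (4, 18, 7, F, p2), (8, 3, 16, A, bio), (8, 3, 16, B, qa), (8, 3, 16, C, p2), (8, 3, 35, A, bio), (8, 3, 35, B, qa), (8, 3, 35, C, p2)}
π[tid, credits, cid]: project onto (tid, credits, cid) → {(1, 4, p2), (1, 4, x1), (16, 8, bio), (16, 8, p2), (16, 8, qa), (35, 8, bio), (35, 8, p2), (35, 8, qa), (7, 4, p2), (7, 4, x1)}
Apply σ_{cid ≠ x1}; surviving tuples: {(1, 4, p2), (16, 8, bio), (16, 8, p2), (16, 8, qa), (35, 8, bio), (35, 8, p2), (35, 8, qa), (7, 4, p2)}
π[credits, cid]: project onto (credits, cid) (4 duplicate(s) eliminated) → {(4, p2), (8, bio), (8, p2), (8, qa)}

{(4, p2), (8, bio), (8, p2), (8, qa)}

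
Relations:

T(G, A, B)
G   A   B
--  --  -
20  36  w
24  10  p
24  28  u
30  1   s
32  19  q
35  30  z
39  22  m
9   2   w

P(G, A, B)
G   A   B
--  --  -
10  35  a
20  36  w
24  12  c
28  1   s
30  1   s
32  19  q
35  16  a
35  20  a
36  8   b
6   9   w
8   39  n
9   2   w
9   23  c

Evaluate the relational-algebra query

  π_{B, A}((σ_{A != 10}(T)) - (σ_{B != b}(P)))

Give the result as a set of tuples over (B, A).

Apply σ_{A != 10}; surviving tuples: {(20, 36, w), (24, 28, u), (30, 1, s), (32, 19, q), (35, 30, z), (39, 22, m), (9, 2, w)}
Apply σ_{B != b}; surviving tuples: {(10, 35, a), (20, 36, w), (24, 12, c), (28, 1, s), (30, 1, s), (32, 19, q), (35, 16, a), (35, 20, a), (6, 9, w), (8, 39, n), (9, 2, w), (9, 23, c)}
Set difference of the two operands is {(24, 28, u), (35, 30, z), (39, 22, m)}.
Keep only column(s) B, A: {(m, 22), (u, 28), (z, 30)}

{(m, 22), (u, 28), (z, 30)}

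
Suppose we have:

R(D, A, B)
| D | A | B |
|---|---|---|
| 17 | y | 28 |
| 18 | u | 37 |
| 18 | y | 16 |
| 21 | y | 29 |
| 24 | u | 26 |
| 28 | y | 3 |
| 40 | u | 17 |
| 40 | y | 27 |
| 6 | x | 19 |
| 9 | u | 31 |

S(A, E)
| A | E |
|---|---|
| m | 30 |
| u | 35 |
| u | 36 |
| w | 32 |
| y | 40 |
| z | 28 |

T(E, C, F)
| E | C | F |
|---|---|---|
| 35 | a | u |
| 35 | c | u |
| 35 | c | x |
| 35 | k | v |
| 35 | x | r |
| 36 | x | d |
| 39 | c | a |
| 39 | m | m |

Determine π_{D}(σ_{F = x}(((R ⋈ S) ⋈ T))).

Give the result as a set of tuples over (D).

Joining R and S on A yields {(17, y, 28, 40), (18, u, 37, 35), (18, u, 37, 36), (18, y, 16, 40), (21, y, 29, 40), (24, u, 26, 35), (24, u, 26, 36), (28, y, 3, 40), (40, u, 17, 35), (40, u, 17, 36), (40, y, 27, 40), (9, u, 31, 35), (9, u, 31, 36)}.
Joining (R ⋈ S) and T on E yields {(18, u, 37, 35, a, u), (18, u, 37, 35, c, u), (18, u, 37, 35, c, x), (18, u, 37, 35, k, v), (18, u, 37, 35, x, r), (18, u, 37, 36, x, d), (24, u, 26, 35, a, u), (24, u, 26, 35, c, u), (24, u, 26, 35, c, x), (24, u, 26, 35, k, v), (24, u, 26, 35, x, r), (24, u, 26, 36, x, d), (40, u, 17, 35, a, u), (40, u, 17, 35, c, u), (40, u, 17, 35, c, x), (40, u, 17, 35, k, v), (40, u, 17, 35, x, r), (40, u, 17, 36, x, d), (9, u, 31, 35, a, u), (9, u, 31, 35, c, u), (9, u, 31, 35, c, x), (9, u, 31, 35, k, v), (9, u, 31, 35, x, r), (9, u, 31, 36, x, d)}.
σ[F = x]: keep tuples satisfying F = x → {(18, u, 37, 35, c, x), (24, u, 26, 35, c, x), (40, u, 17, 35, c, x), (9, u, 31, 35, c, x)}
π[D]: project onto (D) → {18, 24, 40, 9}

{18, 24, 40, 9}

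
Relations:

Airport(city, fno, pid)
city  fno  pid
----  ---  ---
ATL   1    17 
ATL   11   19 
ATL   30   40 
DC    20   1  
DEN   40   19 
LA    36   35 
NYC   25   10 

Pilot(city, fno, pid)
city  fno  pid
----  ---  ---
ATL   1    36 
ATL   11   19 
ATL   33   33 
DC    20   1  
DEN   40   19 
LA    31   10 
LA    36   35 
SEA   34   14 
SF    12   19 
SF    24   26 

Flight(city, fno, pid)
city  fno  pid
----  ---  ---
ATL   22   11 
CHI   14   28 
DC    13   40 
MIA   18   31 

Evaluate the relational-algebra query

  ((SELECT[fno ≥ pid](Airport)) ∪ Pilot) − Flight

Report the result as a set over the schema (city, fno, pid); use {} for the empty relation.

{(ATL, 1, 36), (ATL, 11, 19), (ATL, 33, 33), (DC, 20, 1), (DEN, 40, 19), (LA, 31, 10), (LA, 36, 35), (NYC, 25, 10), (SEA, 34, 14), (SF, 12, 19), (SF, 24, 26)}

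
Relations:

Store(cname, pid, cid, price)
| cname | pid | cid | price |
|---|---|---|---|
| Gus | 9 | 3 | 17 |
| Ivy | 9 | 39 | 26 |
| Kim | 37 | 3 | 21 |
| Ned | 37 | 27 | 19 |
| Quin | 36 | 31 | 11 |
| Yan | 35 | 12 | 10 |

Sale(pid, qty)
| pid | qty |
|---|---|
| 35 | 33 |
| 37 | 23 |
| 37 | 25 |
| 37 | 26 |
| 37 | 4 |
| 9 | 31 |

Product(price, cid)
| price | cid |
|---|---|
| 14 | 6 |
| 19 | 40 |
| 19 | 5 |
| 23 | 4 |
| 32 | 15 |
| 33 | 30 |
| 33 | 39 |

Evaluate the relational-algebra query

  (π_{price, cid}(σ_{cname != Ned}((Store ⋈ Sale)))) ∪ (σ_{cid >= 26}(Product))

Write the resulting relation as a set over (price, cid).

Natural join on pid: {(Gus, 9, 3, 17, 31), (Ivy, 9, 39, 26, 31), (Kim, 37, 3, 21, 23), (Kim, 37, 3, 21, 25), (Kim, 37, 3, 21, 26), (Kim, 37, 3, 21, 4), (Ned, 37, 27, 19, 23), (Ned, 37, 27, 19, 25), (Ned, 37, 27, 19, 26), (Ned, 37, 27, 19, 4), (Yan, 35, 12, 10, 33)}
Selection cname != Ned: {(Gus, 9, 3, 17, 31), (Ivy, 9, 39, 26, 31), (Kim, 37, 3, 21, 23), (Kim, 37, 3, 21, 25), (Kim, 37, 3, 21, 26), (Kim, 37, 3, 21, 4), (Yan, 35, 12, 10, 33)}
π_{price, cid} gives {(10, 12), (17, 3), (21, 3), (26, 39)} (3 duplicate(s) eliminated).
Selection cid >= 26: {(19, 40), (33, 30), (33, 39)}
Set union of the two operands is {(10, 12), (17, 3), (19, 40), (21, 3), (26, 39), (33, 30), (33, 39)}.

{(10, 12), (17, 3), (19, 40), (21, 3), (26, 39), (33, 30), (33, 39)}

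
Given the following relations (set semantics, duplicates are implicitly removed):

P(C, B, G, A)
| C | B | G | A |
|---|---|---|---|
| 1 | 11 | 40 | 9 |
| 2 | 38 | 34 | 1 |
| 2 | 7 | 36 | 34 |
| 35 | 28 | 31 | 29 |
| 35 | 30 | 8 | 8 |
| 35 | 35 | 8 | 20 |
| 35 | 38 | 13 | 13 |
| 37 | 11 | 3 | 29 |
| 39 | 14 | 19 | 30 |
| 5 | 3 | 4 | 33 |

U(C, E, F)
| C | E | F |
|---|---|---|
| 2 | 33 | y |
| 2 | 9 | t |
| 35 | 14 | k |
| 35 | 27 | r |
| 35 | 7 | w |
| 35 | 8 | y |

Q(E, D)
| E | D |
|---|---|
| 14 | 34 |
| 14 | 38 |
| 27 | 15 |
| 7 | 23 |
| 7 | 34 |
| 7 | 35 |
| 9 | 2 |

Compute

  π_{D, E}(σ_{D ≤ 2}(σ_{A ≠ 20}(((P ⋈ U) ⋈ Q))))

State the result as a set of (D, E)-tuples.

P ⋈ U (natural join on C): {(2, 38, 34, 1, 33, y), (2, 38, 34, 1, 9, t), (2, 7, 36, 34, 33, y), (2, 7, 36, 34, 9, t), (35, 28, 31, 29, 14, k), (35, 28, 31, 29, 27, r), (35, 28, 31, 29, 7, w), (35, 28, 31, 29, 8, y), (35, 30, 8, 8, 14, k), (35, 30, 8, 8, 27, r), (35, 30, 8, 8, 7, w), (35, 30, 8, 8, 8, y), (35, 35, 8, 20, 14, k), (35, 35, 8, 20, 27, r), (35, 35, 8, 20, 7, w), (35, 35, 8, 20, 8, y), (35, 38, 13, 13, 14, k), (35, 38, 13, 13, 27, r), (35, 38, 13, 13, 7, w), (35, 38, 13, 13, 8, y)}
(P ⋈ U) ⋈ Q (natural join on E): {(2, 38, 34, 1, 9, t, 2), (2, 7, 36, 34, 9, t, 2), (35, 28, 31, 29, 14, k, 34), (35, 28, 31, 29, 14, k, 38), (35, 28, 31, 29, 27, r, 15), (35, 28, 31, 29, 7, w, 23), (35, 28, 31, 29, 7, w, 34), (35, 28, 31, 29, 7, w, 35), (35, 30, 8, 8, 14, k, 34), (35, 30, 8, 8, 14, k, 38), (35, 30, 8, 8, 27, r, 15), (35, 30, 8, 8, 7, w, 23), (35, 30, 8, 8, 7, w, 34), (35, 30, 8, 8, 7, w, 35), (35, 35, 8, 20, 14, k, 34), (35, 35, 8, 20, 14, k, 38), (35, 35, 8, 20, 27, r, 15), (35, 35, 8, 20, 7, w, 23), (35, 35, 8, 20, 7, w, 34), (35, 35, 8, 20, 7, w, 35), (35, 38, 13, 13, 14, k, 34), (35, 38, 13, 13, 14, k, 38), (35, 38, 13, 13, 27, r, 15), (35, 38, 13, 13, 7, w, 23), (35, 38, 13, 13, 7, w, 34), (35, 38, 13, 13, 7, w, 35)}
Filtering on A ≠ 20 leaves {(2, 38, 34, 1, 9, t, 2), (2, 7, 36, 34, 9, t, 2), (35, 28, 31, 29, 14, k, 34), (35, 28, 31, 29, 14, k, 38), (35, 28, 31, 29, 27, r, 15), (35, 28, 31, 29, 7, w, 23), (35, 28, 31, 29, 7, w, 34), (35, 28, 31, 29, 7, w, 35), (35, 30, 8, 8, 14, k, 34), (35, 30, 8, 8, 14, k, 38), (35, 30, 8, 8, 27, r, 15), (35, 30, 8, 8, 7, w, 23), (35, 30, 8, 8, 7, w, 34), (35, 30, 8, 8, 7, w, 35), (35, 38, 13, 13, 14, k, 34), (35, 38, 13, 13, 14, k, 38), (35, 38, 13, 13, 27, r, 15), (35, 38, 13, 13, 7, w, 23), (35, 38, 13, 13, 7, w, 34), (35, 38, 13, 13, 7, w, 35)}.
Filtering on D ≤ 2 leaves {(2, 38, 34, 1, 9, t, 2), (2, 7, 36, 34, 9, t, 2)}.
π_{D, E} gives {(2, 9)} (1 duplicate(s) eliminated).

{(2, 9)}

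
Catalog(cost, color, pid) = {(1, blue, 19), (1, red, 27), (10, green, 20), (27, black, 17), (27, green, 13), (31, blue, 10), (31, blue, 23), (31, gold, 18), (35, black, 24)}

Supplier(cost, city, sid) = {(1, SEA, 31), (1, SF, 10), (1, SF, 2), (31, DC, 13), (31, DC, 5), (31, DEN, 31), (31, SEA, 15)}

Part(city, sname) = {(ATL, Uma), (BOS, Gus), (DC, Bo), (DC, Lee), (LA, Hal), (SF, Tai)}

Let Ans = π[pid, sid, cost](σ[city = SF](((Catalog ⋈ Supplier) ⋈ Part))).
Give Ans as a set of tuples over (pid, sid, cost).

Joining Catalog and Supplier on cost yields {(1, blue, 19, SEA, 31), (1, blue, 19, SF, 10), (1, blue, 19, SF, 2), (1, red, 27, SEA, 31), (1, red, 27, SF, 10), (1, red, 27, SF, 2), (31, blue, 10, DC, 13), (31, blue, 10, DC, 5), (31, blue, 10, DEN, 31), (31, blue, 10, SEA, 15), (31, blue, 23, DC, 13), (31, blue, 23, DC, 5), (31, blue, 23, DEN, 31), (31, blue, 23, SEA, 15), (31, gold, 18, DC, 13), (31, gold, 18, DC, 5), (31, gold, 18, DEN, 31), (31, gold, 18, SEA, 15)}.
Joining (Catalog ⋈ Supplier) and Part on city yields {(1, blue, 19, SF, 10, Tai), (1, blue, 19, SF, 2, Tai), (1, red, 27, SF, 10, Tai), (1, red, 27, SF, 2, Tai), (31, blue, 10, DC, 13, Bo), (31, blue, 10, DC, 13, Lee), (31, blue, 10, DC, 5, Bo), (31, blue, 10, DC, 5, Lee), (31, blue, 23, DC, 13, Bo), (31, blue, 23, DC, 13, Lee), (31, blue, 23, DC, 5, Bo), (31, blue, 23, DC, 5, Lee), (31, gold, 18, DC, 13, Bo), (31, gold, 18, DC, 13, Lee), (31, gold, 18, DC, 5, Bo), (31, gold, 18, DC, 5, Lee)}.
Selection city = SF: {(1, blue, 19, SF, 10, Tai), (1, blue, 19, SF, 2, Tai), (1, red, 27, SF, 10, Tai), (1, red, 27, SF, 2, Tai)}
Keep only column(s) pid, sid, cost: {(19, 10, 1), (19, 2, 1), (27, 10, 1), (27, 2, 1)}

{(19, 10, 1), (19, 2, 1), (27, 10, 1), (27, 2, 1)}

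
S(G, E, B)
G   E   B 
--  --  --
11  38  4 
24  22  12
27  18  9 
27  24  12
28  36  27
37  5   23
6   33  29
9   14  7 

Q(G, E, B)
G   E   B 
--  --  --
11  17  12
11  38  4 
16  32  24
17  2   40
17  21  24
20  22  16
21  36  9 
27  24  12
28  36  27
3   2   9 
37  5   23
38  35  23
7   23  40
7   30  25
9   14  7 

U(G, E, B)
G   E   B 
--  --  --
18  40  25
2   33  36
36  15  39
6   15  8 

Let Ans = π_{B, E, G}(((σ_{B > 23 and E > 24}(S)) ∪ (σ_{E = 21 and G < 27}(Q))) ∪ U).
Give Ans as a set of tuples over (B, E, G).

Filtering on B > 23 and E > 24 leaves {(28, 36, 27), (6, 33, 29)}.
Filtering on E = 21 and G < 27 leaves {(17, 21, 24)}.
Set union of the two operands is {(17, 21, 24), (28, 36, 27), (6, 33, 29)}.
Set union of the two operands is {(17, 21, 24), (18, 40, 25), (2, 33, 36), (28, 36, 27), (36, 15, 39), (6, 15, 8), (6, 33, 29)}.
Projecting to B, E, G: {(24, 21, 17), (25, 40, 18), (27, 36, 28), (29, 33, 6), (36, 33, 2), (39, 15, 36), (8, 15, 6)}

{(24, 21, 17), (25, 40, 18), (27, 36, 28), (29, 33, 6), (36, 33, 2), (39, 15, 36), (8, 15, 6)}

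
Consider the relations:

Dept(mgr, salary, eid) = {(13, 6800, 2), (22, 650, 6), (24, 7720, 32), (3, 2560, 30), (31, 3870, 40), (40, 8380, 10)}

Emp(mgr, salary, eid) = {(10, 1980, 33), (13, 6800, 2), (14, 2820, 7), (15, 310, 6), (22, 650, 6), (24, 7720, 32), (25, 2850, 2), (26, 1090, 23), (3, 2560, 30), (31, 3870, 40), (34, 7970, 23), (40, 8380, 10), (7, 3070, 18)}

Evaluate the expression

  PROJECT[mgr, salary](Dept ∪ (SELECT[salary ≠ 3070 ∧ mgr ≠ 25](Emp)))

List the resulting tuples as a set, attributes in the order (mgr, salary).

{(10, 1980), (13, 6800), (14, 2820), (15, 310), (22, 650), (24, 7720), (26, 1090), (3, 2560), (31, 3870), (34, 7970), (40, 8380)}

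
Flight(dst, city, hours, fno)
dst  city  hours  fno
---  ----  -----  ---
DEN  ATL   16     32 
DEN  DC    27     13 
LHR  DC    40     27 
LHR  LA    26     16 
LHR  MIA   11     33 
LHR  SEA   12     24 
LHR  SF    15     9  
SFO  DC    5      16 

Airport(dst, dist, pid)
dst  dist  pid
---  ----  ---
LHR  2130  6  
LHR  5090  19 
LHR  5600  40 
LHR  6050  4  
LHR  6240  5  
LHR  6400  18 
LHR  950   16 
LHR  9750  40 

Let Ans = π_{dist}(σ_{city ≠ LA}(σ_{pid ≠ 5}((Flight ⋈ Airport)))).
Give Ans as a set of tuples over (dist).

Flight ⋈ Airport (natural join on dst): {(LHR, DC, 40, 27, 2130, 6), (LHR, DC, 40, 27, 5090, 19), (LHR, DC, 40, 27, 5600, 40), (LHR, DC, 40, 27, 6050, 4), (LHR, DC, 40, 27, 6240, 5), (LHR, DC, 40, 27, 6400, 18), (LHR, DC, 40, 27, 950, 16), (LHR, DC, 40, 27, 9750, 40), (LHR, LA, 26, 16, 2130, 6), (LHR, LA, 26, 16, 5090, 19), (LHR, LA, 26, 16, 5600, 40), (LHR, LA, 26, 16, 6050, 4), (LHR, LA, 26, 16, 6240, 5), (LHR, LA, 26, 16, 6400, 18), (LHR, LA, 26, 16, 950, 16), (LHR, LA, 26, 16, 9750, 40), (LHR, MIA, 11, 33, 2130, 6), (LHR, MIA, 11, 33, 5090, 19), (LHR, MIA, 11, 33, 5600, 40), (LHR, MIA, 11, 33, 6050, 4), (LHR, MIA, 11, 33, 6240, 5), (LHR, MIA, 11, 33, 6400, 18), (LHR, MIA, 11, 33, 950, 16), (LHR, MIA, 11, 33, 9750, 40), (LHR, SEA, 12, 24, 2130, 6), (LHR, SEA, 12, 24, 5090, 19), (LHR, SEA, 12, 24, 5600, 40), (LHR, SEA, 12, 24, 6050, 4), (LHR, SEA, 12, 24, 6240, 5), (LHR, SEA, 12, 24, 6400, 18), (LHR, SEA, 12, 24, 950, 16), (LHR, SEA, 12, 24, 9750, 40), (LHR, SF, 15, 9, 2130, 6), (LHR, SF, 15, 9, 5090, 19), (LHR, SF, 15, 9, 5600, 40), (LHR, SF, 15, 9, 6050, 4), (LHR, SF, 15, 9, 6240, 5), (LHR, SF, 15, 9, 6400, 18), (LHR, SF, 15, 9, 950, 16), (LHR, SF, 15, 9, 9750, 40)}
Selection pid ≠ 5: {(LHR, DC, 40, 27, 2130, 6), (LHR, DC, 40, 27, 5090, 19), (LHR, DC, 40, 27, 5600, 40), (LHR, DC, 40, 27, 6050, 4), (LHR, DC, 40, 27, 6400, 18), (LHR, DC, 40, 27, 950, 16), (LHR, DC, 40, 27, 9750, 40), (LHR, LA, 26, 16, 2130, 6), (LHR, LA, 26, 16, 5090, 19), (LHR, LA, 26, 16, 5600, 40), (LHR, LA, 26, 16, 6050, 4), (LHR, LA, 26, 16, 6400, 18), (LHR, LA, 26, 16, 950, 16), (LHR, LA, 26, 16, 9750, 40), (LHR, MIA, 11, 33, 2130, 6), (LHR, MIA, 11, 33, 5090, 19), (LHR, MIA, 11, 33, 5600, 40), (LHR, MIA, 11, 33, 6050, 4), (LHR, MIA, 11, 33, 6400, 18), (LHR, MIA, 11, 33, 950, 16), (LHR, MIA, 11, 33, 9750, 40), (LHR, SEA, 12, 24, 2130, 6), (LHR, SEA, 12, 24, 5090, 19), (LHR, SEA, 12, 24, 5600, 40), (LHR, SEA, 12, 24, 6050, 4), (LHR, SEA, 12, 24, 6400, 18), (LHR, SEA, 12, 24, 950, 16), (LHR, SEA, 12, 24, 9750, 40), (LHR, SF, 15, 9, 2130, 6), (LHR, SF, 15, 9, 5090, 19), (LHR, SF, 15, 9, 5600, 40), (LHR, SF, 15, 9, 6050, 4), (LHR, SF, 15, 9, 6400, 18), (LHR, SF, 15, 9, 950, 16), (LHR, SF, 15, 9, 9750, 40)}
Selection city ≠ LA: {(LHR, DC, 40, 27, 2130, 6), (LHR, DC, 40, 27, 5090, 19), (LHR, DC, 40, 27, 5600, 40), (LHR, DC, 40, 27, 6050, 4), (LHR, DC, 40, 27, 6400, 18), (LHR, DC, 40, 27, 950, 16), (LHR, DC, 40, 27, 9750, 40), (LHR, MIA, 11, 33, 2130, 6), (LHR, MIA, 11, 33, 5090, 19), (LHR, MIA, 11, 33, 5600, 40), (LHR, MIA, 11, 33, 6050, 4), (LHR, MIA, 11, 33, 6400, 18), (LHR, MIA, 11, 33, 950, 16), (LHR, MIA, 11, 33, 9750, 40), (LHR, SEA, 12, 24, 2130, 6), (LHR, SEA, 12, 24, 5090, 19), (LHR, SEA, 12, 24, 5600, 40), (LHR, SEA, 12, 24, 6050, 4), (LHR, SEA, 12, 24, 6400, 18), (LHR, SEA, 12, 24, 950, 16), (LHR, SEA, 12, 24, 9750, 40), (LHR, SF, 15, 9, 2130, 6), (LHR, SF, 15, 9, 5090, 19), (LHR, SF, 15, 9, 5600, 40), (LHR, SF, 15, 9, 6050, 4), (LHR, SF, 15, 9, 6400, 18), (LHR, SF, 15, 9, 950, 16), (LHR, SF, 15, 9, 9750, 40)}
Projecting to dist (21 duplicate(s) eliminated): {2130, 5090, 5600, 6050, 6400, 950, 9750}

{2130, 5090, 5600, 6050, 6400, 950, 9750}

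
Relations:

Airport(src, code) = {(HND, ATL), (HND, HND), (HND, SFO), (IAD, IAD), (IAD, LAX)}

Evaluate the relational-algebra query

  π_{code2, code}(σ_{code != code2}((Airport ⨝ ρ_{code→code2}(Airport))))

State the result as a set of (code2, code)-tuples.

{(ATL, HND), (ATL, SFO), (HND, ATL), (HND, SFO), (IAD, LAX), (LAX, IAD), (SFO, ATL), (SFO, HND)}

ρ[code→code2]: schema becomes (src, code2); tuples unchanged.
Natural join on src: {(HND, ATL, ATL), (HND, ATL, HND), (HND, ATL, SFO), (HND, HND, ATL), (HND, HND, HND), (HND, HND, SFO), (HND, SFO, ATL), (HND, SFO, HND), (HND, SFO, SFO), (IAD, IAD, IAD), (IAD, IAD, LAX), (IAD, LAX, IAD), (IAD, LAX, LAX)}
Apply σ_{code != code2}; surviving tuples: {(HND, ATL, HND), (HND, ATL, SFO), (HND, HND, ATL), (HND, HND, SFO), (HND, SFO, ATL), (HND, SFO, HND), (IAD, IAD, LAX), (IAD, LAX, IAD)}
π_{code2, code} gives {(ATL, HND), (ATL, SFO), (HND, ATL), (HND, SFO), (IAD, LAX), (LAX, IAD), (SFO, ATL), (SFO, HND)}.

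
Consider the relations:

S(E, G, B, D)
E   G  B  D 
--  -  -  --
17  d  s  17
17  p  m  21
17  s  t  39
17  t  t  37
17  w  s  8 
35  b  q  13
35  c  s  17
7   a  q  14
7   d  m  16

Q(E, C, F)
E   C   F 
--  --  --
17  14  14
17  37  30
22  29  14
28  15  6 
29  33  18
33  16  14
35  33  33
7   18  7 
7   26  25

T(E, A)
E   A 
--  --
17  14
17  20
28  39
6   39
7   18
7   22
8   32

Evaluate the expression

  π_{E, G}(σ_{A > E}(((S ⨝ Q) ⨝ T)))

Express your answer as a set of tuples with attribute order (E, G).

{(17, d), (17, p), (17, s), (17, t), (17, w), (7, a), (7, d)}

Joining S and Q on E yields {(17, d, s, 17, 14, 14), (17, d, s, 17, 37, 30), (17, p, m, 21, 14, 14), (17, p, m, 21, 37, 30), (17, s, t, 39, 14, 14), (17, s, t, 39, 37, 30), (17, t, t, 37, 14, 14), (17, t, t, 37, 37, 30), (17, w, s, 8, 14, 14), (17, w, s, 8, 37, 30), (35, b, q, 13, 33, 33), (35, c, s, 17, 33, 33), (7, a, q, 14, 18, 7), (7, a, q, 14, 26, 25), (7, d, m, 16, 18, 7), (7, d, m, 16, 26, 25)}.
Joining (S ⨝ Q) and T on E yields {(17, d, s, 17, 14, 14, 14), (17, d, s, 17, 14, 14, 20), (17, d, s, 17, 37, 30, 14), (17, d, s, 17, 37, 30, 20), (17, p, m, 21, 14, 14, 14), (17, p, m, 21, 14, 14, 20), (17, p, m, 21, 37, 30, 14), (17, p, m, 21, 37, 30, 20), (17, s, t, 39, 14, 14, 14), (17, s, t, 39, 14, 14, 20), (17, s, t, 39, 37, 30, 14), (17, s, t, 39, 37, 30, 20), (17, t, t, 37, 14, 14, 14), (17, t, t, 37, 14, 14, 20), (17, t, t, 37, 37, 30, 14), (17, t, t, 37, 37, 30, 20), (17, w, s, 8, 14, 14, 14), (17, w, s, 8, 14, 14, 20), (17, w, s, 8, 37, 30, 14), (17, w, s, 8, 37, 30, 20), (7, a, q, 14, 18, 7, 18), (7, a, q, 14, 18, 7, 22), (7, a, q, 14, 26, 25, 18), (7, a, q, 14, 26, 25, 22), (7, d, m, 16, 18, 7, 18), (7, d, m, 16, 18, 7, 22), (7, d, m, 16, 26, 25, 18), (7, d, m, 16, 26, 25, 22)}.
Selection A > E: {(17, d, s, 17, 14, 14, 20), (17, d, s, 17, 37, 30, 20), (17, p, m, 21, 14, 14, 20), (17, p, m, 21, 37, 30, 20), (17, s, t, 39, 14, 14, 20), (17, s, t, 39, 37, 30, 20), (17, t, t, 37, 14, 14, 20), (17, t, t, 37, 37, 30, 20), (17, w, s, 8, 14, 14, 20), (17, w, s, 8, 37, 30, 20), (7, a, q, 14, 18, 7, 18), (7, a, q, 14, 18, 7, 22), (7, a, q, 14, 26, 25, 18), (7, a, q, 14, 26, 25, 22), (7, d, m, 16, 18, 7, 18), (7, d, m, 16, 18, 7, 22), (7, d, m, 16, 26, 25, 18), (7, d, m, 16, 26, 25, 22)}
Projecting to E, G (11 duplicate(s) eliminated): {(17, d), (17, p), (17, s), (17, t), (17, w), (7, a), (7, d)}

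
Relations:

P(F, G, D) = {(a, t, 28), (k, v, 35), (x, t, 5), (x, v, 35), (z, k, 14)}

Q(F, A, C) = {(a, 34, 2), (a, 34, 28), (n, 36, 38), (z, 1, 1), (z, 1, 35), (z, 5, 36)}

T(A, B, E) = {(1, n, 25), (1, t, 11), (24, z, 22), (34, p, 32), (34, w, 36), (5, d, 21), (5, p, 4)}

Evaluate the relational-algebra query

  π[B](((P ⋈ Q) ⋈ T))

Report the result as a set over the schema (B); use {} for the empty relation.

P ⋈ Q (natural join on F): {(a, t, 28, 34, 2), (a, t, 28, 34, 28), (z, k, 14, 1, 1), (z, k, 14, 1, 35), (z, k, 14, 5, 36)}
(P ⋈ Q) ⋈ T (natural join on A): {(a, t, 28, 34, 2, p, 32), (a, t, 28, 34, 2, w, 36), (a, t, 28, 34, 28, p, 32), (a, t, 28, 34, 28, w, 36), (z, k, 14, 1, 1, n, 25), (z, k, 14, 1, 1, t, 11), (z, k, 14, 1, 35, n, 25), (z, k, 14, 1, 35, t, 11), (z, k, 14, 5, 36, d, 21), (z, k, 14, 5, 36, p, 4)}
Projecting to B (5 duplicate(s) eliminated): {d, n, p, t, w}

{d, n, p, t, w}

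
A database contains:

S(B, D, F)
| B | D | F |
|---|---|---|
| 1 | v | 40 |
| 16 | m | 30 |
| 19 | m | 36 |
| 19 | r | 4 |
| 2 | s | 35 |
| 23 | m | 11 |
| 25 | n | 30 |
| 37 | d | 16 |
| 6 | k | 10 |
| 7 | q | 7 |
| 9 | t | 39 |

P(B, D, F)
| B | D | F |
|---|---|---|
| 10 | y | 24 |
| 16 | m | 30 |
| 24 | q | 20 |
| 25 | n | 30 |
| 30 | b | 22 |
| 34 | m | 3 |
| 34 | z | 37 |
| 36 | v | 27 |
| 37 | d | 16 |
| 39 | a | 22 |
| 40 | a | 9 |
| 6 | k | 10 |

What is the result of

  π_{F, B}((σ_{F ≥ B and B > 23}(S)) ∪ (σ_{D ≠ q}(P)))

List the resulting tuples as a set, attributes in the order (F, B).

Apply σ_{F ≥ B and B > 23}; surviving tuples: {(25, n, 30)}
Apply σ_{D ≠ q}; surviving tuples: {(10, y, 24), (16, m, 30), (25, n, 30), (30, b, 22), (34, m, 3), (34, z, 37), (36, v, 27), (37, d, 16), (39, a, 22), (40, a, 9), (6, k, 10)}
Union: {(25, n, 30)} with {(10, y, 24), (16, m, 30), (25, n, 30), (30, b, 22), (34, m, 3), (34, z, 37), (36, v, 27), (37, d, 16), (39, a, 22), (40, a, 9), (6, k, 10)} → {(10, y, 24), (16, m, 30), (25, n, 30), (30, b, 22), (34, m, 3), (34, z, 37), (36, v, 27), (37, d, 16), (39, a, 22), (40, a, 9), (6, k, 10)}
π[F, B]: project onto (F, B) → {(10, 6), (16, 37), (22, 30), (22, 39), (24, 10), (27, 36), (3, 34), (30, 16), (30, 25), (37, 34), (9, 40)}

{(10, 6), (16, 37), (22, 30), (22, 39), (24, 10), (27, 36), (3, 34), (30, 16), (30, 25), (37, 34), (9, 40)}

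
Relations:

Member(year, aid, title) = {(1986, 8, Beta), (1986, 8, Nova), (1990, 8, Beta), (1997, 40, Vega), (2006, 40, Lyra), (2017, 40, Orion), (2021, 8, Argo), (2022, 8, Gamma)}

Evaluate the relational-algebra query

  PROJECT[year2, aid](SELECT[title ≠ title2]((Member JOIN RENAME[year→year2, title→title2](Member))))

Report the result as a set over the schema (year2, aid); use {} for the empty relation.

{(1986, 8), (1990, 8), (1997, 40), (2006, 40), (2017, 40), (2021, 8), (2022, 8)}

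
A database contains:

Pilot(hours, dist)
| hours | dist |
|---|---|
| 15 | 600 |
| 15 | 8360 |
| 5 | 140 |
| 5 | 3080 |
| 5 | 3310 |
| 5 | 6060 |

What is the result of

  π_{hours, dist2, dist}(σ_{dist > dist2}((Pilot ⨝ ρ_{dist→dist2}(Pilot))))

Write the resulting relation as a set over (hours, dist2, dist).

{(15, 600, 8360), (5, 140, 3080), (5, 140, 3310), (5, 140, 6060), (5, 3080, 3310), (5, 3080, 6060), (5, 3310, 6060)}

ρ[dist→dist2]: schema becomes (hours, dist2); tuples unchanged.
Pilot ⋈ ρ_{dist→dist2}(Pilot) (natural join on hours): {(15, 600, 600), (15, 600, 8360), (15, 8360, 600), (15, 8360, 8360), (5, 140, 140), (5, 140, 3080), (5, 140, 3310), (5, 140, 6060), (5, 3080, 140), (5, 3080, 3080), (5, 3080, 3310), (5, 3080, 6060), (5, 3310, 140), (5, 3310, 3080), (5, 3310, 3310), (5, 3310, 6060), (5, 6060, 140), (5, 6060, 3080), (5, 6060, 3310), (5, 6060, 6060)}
σ[dist > dist2]: keep tuples satisfying dist > dist2 → {(15, 8360, 600), (5, 3080, 140), (5, 3310, 140), (5, 3310, 3080), (5, 6060, 140), (5, 6060, 3080), (5, 6060, 3310)}
Keep only column(s) hours, dist2, dist: {(15, 600, 8360), (5, 140, 3080), (5, 140, 3310), (5, 140, 6060), (5, 3080, 3310), (5, 3080, 6060), (5, 3310, 6060)}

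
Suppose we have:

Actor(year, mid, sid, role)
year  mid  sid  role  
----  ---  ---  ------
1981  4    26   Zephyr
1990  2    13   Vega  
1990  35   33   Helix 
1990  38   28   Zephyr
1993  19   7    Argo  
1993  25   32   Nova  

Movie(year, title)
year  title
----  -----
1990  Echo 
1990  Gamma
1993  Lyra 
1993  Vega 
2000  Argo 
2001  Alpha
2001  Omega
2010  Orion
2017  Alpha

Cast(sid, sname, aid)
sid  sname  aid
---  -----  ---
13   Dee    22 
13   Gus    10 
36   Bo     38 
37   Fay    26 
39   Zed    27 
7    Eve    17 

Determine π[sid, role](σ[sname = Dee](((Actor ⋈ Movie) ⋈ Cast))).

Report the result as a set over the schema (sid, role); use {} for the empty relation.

{(13, Vega)}

Actor ⋈ Movie (natural join on year): {(1990, 2, 13, Vega, Echo), (1990, 2, 13, Vega, Gamma), (1990, 35, 33, Helix, Echo), (1990, 35, 33, Helix, Gamma), (1990, 38, 28, Zephyr, Echo), (1990, 38, 28, Zephyr, Gamma), (1993, 19, 7, Argo, Lyra), (1993, 19, 7, Argo, Vega), (1993, 25, 32, Nova, Lyra), (1993, 25, 32, Nova, Vega)}
(Actor ⋈ Movie) ⋈ Cast (natural join on sid): {(1990, 2, 13, Vega, Echo, Dee, 22), (1990, 2, 13, Vega, Echo, Gus, 10), (1990, 2, 13, Vega, Gamma, Dee, 22), (1990, 2, 13, Vega, Gamma, Gus, 10), (1993, 19, 7, Argo, Lyra, Eve, 17), (1993, 19, 7, Argo, Vega, Eve, 17)}
Selection sname = Dee: {(1990, 2, 13, Vega, Echo, Dee, 22), (1990, 2, 13, Vega, Gamma, Dee, 22)}
π[sid, role]: project onto (sid, role) (1 duplicate(s) eliminated) → {(13, Vega)}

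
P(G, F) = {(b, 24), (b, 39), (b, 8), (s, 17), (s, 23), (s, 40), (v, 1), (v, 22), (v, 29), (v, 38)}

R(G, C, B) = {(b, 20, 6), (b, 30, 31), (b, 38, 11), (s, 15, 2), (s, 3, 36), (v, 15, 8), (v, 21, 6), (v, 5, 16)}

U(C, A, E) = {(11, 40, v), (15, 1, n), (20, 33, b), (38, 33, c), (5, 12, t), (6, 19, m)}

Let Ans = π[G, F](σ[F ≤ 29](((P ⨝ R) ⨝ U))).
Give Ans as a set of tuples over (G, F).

{(b, 24), (b, 8), (s, 17), (s, 23), (v, 1), (v, 22), (v, 29)}

Natural join on G: {(b, 24, 20, 6), (b, 24, 30, 31), (b, 24, 38, 11), (b, 39, 20, 6), (b, 39, 30, 31), (b, 39, 38, 11), (b, 8, 20, 6), (b, 8, 30, 31), (b, 8, 38, 11), (s, 17, 15, 2), (s, 17, 3, 36), (s, 23, 15, 2), (s, 23, 3, 36), (s, 40, 15, 2), (s, 40, 3, 36), (v, 1, 15, 8), (v, 1, 21, 6), (v, 1, 5, 16), (v, 22, 15, 8), (v, 22, 21, 6), (v, 22, 5, 16), (v, 29, 15, 8), (v, 29, 21, 6), (v, 29, 5, 16), (v, 38, 15, 8), (v, 38, 21, 6), (v, 38, 5, 16)}
Natural join on C: {(b, 24, 20, 6, 33, b), (b, 24, 38, 11, 33, c), (b, 39, 20, 6, 33, b), (b, 39, 38, 11, 33, c), (b, 8, 20, 6, 33, b), (b, 8, 38, 11, 33, c), (s, 17, 15, 2, 1, n), (s, 23, 15, 2, 1, n), (s, 40, 15, 2, 1, n), (v, 1, 15, 8, 1, n), (v, 1, 5, 16, 12, t), (v, 22, 15, 8, 1, n), (v, 22, 5, 16, 12, t), (v, 29, 15, 8, 1, n), (v, 29, 5, 16, 12, t), (v, 38, 15, 8, 1, n), (v, 38, 5, 16, 12, t)}
Filtering on F ≤ 29 leaves {(b, 24, 20, 6, 33, b), (b, 24, 38, 11, 33, c), (b, 8, 20, 6, 33, b), (b, 8, 38, 11, 33, c), (s, 17, 15, 2, 1, n), (s, 23, 15, 2, 1, n), (v, 1, 15, 8, 1, n), (v, 1, 5, 16, 12, t), (v, 22, 15, 8, 1, n), (v, 22, 5, 16, 12, t), (v, 29, 15, 8, 1, n), (v, 29, 5, 16, 12, t)}.
Keep only column(s) G, F (5 duplicate(s) eliminated): {(b, 24), (b, 8), (s, 17), (s, 23), (v, 1), (v, 22), (v, 29)}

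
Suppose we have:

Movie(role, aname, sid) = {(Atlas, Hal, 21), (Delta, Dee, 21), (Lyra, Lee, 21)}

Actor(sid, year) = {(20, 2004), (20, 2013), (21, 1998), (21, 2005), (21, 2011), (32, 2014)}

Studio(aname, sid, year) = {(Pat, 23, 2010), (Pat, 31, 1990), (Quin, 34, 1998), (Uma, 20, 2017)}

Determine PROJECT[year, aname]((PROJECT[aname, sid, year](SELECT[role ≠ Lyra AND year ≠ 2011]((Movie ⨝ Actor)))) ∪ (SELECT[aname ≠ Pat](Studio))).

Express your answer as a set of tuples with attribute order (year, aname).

Movie ⋈ Actor (natural join on sid): {(Atlas, Hal, 21, 1998), (Atlas, Hal, 21, 2005), (Atlas, Hal, 21, 2011), (Delta, Dee, 21, 1998), (Delta, Dee, 21, 2005), (Delta, Dee, 21, 2011), (Lyra, Lee, 21, 1998), (Lyra, Lee, 21, 2005), (Lyra, Lee, 21, 2011)}
Filtering on role ≠ Lyra AND year ≠ 2011 leaves {(Atlas, Hal, 21, 1998), (Atlas, Hal, 21, 2005), (Delta, Dee, 21, 1998), (Delta, Dee, 21, 2005)}.
π_{aname, sid, year} gives {(Dee, 21, 1998), (Dee, 21, 2005), (Hal, 21, 1998), (Hal, 21, 2005)}.
Filtering on aname ≠ Pat leaves {(Quin, 34, 1998), (Uma, 20, 2017)}.
Set union of the two operands is {(Dee, 21, 1998), (Dee, 21, 2005), (Hal, 21, 1998), (Hal, 21, 2005), (Quin, 34, 1998), (Uma, 20, 2017)}.
π_{year, aname} gives {(1998, Dee), (1998, Hal), (1998, Quin), (2005, Dee), (2005, Hal), (2017, Uma)}.

{(1998, Dee), (1998, Hal), (1998, Quin), (2005, Dee), (2005, Hal), (2017, Uma)}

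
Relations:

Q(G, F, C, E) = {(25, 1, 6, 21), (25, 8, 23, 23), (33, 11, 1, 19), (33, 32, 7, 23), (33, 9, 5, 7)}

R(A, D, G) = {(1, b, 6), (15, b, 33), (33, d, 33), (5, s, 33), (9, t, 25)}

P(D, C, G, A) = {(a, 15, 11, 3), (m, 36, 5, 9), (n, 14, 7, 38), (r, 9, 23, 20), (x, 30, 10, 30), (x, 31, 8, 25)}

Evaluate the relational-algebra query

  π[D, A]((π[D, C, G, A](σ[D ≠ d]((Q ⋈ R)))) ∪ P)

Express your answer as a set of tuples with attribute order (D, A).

{(a, 3), (b, 15), (m, 9), (n, 38), (r, 20), (s, 5), (t, 9), (x, 25), (x, 30)}

Joining Q and R on G yields {(25, 1, 6, 21, 9, t), (25, 8, 23, 23, 9, t), (33, 11, 1, 19, 15, b), (33, 11, 1, 19, 33, d), (33, 11, 1, 19, 5, s), (33, 32, 7, 23, 15, b), (33, 32, 7, 23, 33, d), (33, 32, 7, 23, 5, s), (33, 9, 5, 7, 15, b), (33, 9, 5, 7, 33, d), (33, 9, 5, 7, 5, s)}.
Selection D ≠ d: {(25, 1, 6, 21, 9, t), (25, 8, 23, 23, 9, t), (33, 11, 1, 19, 15, b), (33, 11, 1, 19, 5, s), (33, 32, 7, 23, 15, b), (33, 32, 7, 23, 5, s), (33, 9, 5, 7, 15, b), (33, 9, 5, 7, 5, s)}
π[D, C, G, A]: project onto (D, C, G, A) → {(b, 1, 33, 15), (b, 5, 33, 15), (b, 7, 33, 15), (s, 1, 33, 5), (s, 5, 33, 5), (s, 7, 33, 5), (t, 23, 25, 9), (t, 6, 25, 9)}
Taking the union: {(a, 15, 11, 3), (b, 1, 33, 15), (b, 5, 33, 15), (b, 7, 33, 15), (m, 36, 5, 9), (n, 14, 7, 38), (r, 9, 23, 20), (s, 1, 33, 5), (s, 5, 33, 5), (s, 7, 33, 5), (t, 23, 25, 9), (t, 6, 25, 9), (x, 30, 10, 30), (x, 31, 8, 25)}
π[D, A]: project onto (D, A) (5 duplicate(s) eliminated) → {(a, 3), (b, 15), (m, 9), (n, 38), (r, 20), (s, 5), (t, 9), (x, 25), (x, 30)}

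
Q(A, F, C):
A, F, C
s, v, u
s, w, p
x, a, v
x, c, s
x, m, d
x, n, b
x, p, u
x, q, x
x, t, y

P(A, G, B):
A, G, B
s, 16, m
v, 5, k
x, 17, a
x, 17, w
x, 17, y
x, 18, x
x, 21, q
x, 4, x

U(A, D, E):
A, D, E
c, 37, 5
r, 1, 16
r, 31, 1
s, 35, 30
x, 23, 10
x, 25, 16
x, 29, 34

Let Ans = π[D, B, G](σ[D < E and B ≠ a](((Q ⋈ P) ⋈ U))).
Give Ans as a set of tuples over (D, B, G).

{(29, q, 21), (29, w, 17), (29, x, 18), (29, x, 4), (29, y, 17)}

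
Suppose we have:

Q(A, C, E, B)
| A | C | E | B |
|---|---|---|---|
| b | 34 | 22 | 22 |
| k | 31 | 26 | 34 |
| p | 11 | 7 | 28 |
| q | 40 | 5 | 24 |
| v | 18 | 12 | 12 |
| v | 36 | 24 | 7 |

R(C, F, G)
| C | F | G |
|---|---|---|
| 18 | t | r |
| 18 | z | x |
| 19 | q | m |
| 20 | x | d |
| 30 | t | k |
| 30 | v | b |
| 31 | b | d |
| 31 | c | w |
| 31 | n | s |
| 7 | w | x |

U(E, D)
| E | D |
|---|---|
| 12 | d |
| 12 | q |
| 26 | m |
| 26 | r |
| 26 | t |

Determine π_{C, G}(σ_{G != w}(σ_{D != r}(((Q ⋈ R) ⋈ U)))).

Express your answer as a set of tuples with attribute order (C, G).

{(18, r), (18, x), (31, d), (31, s)}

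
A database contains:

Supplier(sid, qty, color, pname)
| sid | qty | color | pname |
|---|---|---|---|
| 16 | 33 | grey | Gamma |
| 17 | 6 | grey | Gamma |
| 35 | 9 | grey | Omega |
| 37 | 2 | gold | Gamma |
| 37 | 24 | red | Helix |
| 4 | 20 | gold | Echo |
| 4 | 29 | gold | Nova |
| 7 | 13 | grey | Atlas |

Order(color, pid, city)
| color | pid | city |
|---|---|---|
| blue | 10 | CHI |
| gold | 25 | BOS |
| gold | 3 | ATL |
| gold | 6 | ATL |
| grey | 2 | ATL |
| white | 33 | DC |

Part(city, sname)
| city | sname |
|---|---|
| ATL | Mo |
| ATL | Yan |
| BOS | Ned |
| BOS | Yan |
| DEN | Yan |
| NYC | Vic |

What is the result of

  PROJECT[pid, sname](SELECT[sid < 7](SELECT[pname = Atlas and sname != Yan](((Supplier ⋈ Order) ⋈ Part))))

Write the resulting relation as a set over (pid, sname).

{}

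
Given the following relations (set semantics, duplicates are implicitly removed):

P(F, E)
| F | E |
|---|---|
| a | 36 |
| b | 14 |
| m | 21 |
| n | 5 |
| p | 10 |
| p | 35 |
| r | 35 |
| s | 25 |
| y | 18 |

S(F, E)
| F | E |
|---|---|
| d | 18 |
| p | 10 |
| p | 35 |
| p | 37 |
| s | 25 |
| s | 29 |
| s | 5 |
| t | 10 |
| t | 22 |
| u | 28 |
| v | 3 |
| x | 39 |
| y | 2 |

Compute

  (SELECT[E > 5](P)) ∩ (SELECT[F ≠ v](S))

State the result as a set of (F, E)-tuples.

{(p, 10), (p, 35), (s, 25)}

Apply σ_{E > 5}; surviving tuples: {(a, 36), (b, 14), (m, 21), (p, 10), (p, 35), (r, 35), (s, 25), (y, 18)}
Apply σ_{F ≠ v}; surviving tuples: {(d, 18), (p, 10), (p, 35), (p, 37), (s, 25), (s, 29), (s, 5), (t, 10), (t, 22), (u, 28), (x, 39), (y, 2)}
Taking the intersection: {(p, 10), (p, 35), (s, 25)}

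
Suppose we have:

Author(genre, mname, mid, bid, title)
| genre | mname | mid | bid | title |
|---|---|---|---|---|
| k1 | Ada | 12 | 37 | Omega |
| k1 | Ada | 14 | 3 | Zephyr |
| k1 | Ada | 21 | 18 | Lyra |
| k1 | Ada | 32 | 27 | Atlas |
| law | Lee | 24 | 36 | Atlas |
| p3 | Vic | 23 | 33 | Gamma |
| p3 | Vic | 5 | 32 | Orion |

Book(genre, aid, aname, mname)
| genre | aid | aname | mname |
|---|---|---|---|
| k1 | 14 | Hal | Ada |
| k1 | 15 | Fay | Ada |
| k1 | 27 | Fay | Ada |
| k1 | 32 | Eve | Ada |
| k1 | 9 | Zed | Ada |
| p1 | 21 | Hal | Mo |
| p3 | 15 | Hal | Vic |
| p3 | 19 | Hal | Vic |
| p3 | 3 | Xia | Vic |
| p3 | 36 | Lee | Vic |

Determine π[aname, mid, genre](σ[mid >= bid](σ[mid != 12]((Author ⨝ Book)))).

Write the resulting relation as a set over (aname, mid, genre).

{(Eve, 14, k1), (Eve, 21, k1), (Eve, 32, k1), (Fay, 14, k1), (Fay, 21, k1), (Fay, 32, k1), (Hal, 14, k1), (Hal, 21, k1), (Hal, 32, k1), (Zed, 14, k1), (Zed, 21, k1), (Zed, 32, k1)}

Natural join on genre, mname: {(k1, Ada, 12, 37, Omega, 14, Hal), (k1, Ada, 12, 37, Omega, 15, Fay), (k1, Ada, 12, 37, Omega, 27, Fay), (k1, Ada, 12, 37, Omega, 32, Eve), (k1, Ada, 12, 37, Omega, 9, Zed), (k1, Ada, 14, 3, Zephyr, 14, Hal), (k1, Ada, 14, 3, Zephyr, 15, Fay), (k1, Ada, 14, 3, Zephyr, 27, Fay), (k1, Ada, 14, 3, Zephyr, 32, Eve), (k1, Ada, 14, 3, Zephyr, 9, Zed), (k1, Ada, 21, 18, Lyra, 14, Hal), (k1, Ada, 21, 18, Lyra, 15, Fay), (k1, Ada, 21, 18, Lyra, 27, Fay), (k1, Ada, 21, 18, Lyra, 32, Eve), (k1, Ada, 21, 18, Lyra, 9, Zed), (k1, Ada, 32, 27, Atlas, 14, Hal), (k1, Ada, 32, 27, Atlas, 15, Fay), (k1, Ada, 32, 27, Atlas, 27, Fay), (k1, Ada, 32, 27, Atlas, 32, Eve), (k1, Ada, 32, 27, Atlas, 9, Zed), (p3, Vic, 23, 33, Gamma, 15, Hal), (p3, Vic, 23, 33, Gamma, 19, Hal), (p3, Vic, 23, 33, Gamma, 3, Xia), (p3, Vic, 23, 33, Gamma, 36, Lee), (p3, Vic, 5, 32, Orion, 15, Hal), (p3, Vic, 5, 32, Orion, 19, Hal), (p3, Vic, 5, 32, Orion, 3, Xia), (p3, Vic, 5, 32, Orion, 36, Lee)}
σ[mid != 12]: keep tuples satisfying mid != 12 → {(k1, Ada, 14, 3, Zephyr, 14, Hal), (k1, Ada, 14, 3, Zephyr, 15, Fay), (k1, Ada, 14, 3, Zephyr, 27, Fay), (k1, Ada, 14, 3, Zephyr, 32, Eve), (k1, Ada, 14, 3, Zephyr, 9, Zed), (k1, Ada, 21, 18, Lyra, 14, Hal), (k1, Ada, 21, 18, Lyra, 15, Fay), (k1, Ada, 21, 18, Lyra, 27, Fay), (k1, Ada, 21, 18, Lyra, 32, Eve), (k1, Ada, 21, 18, Lyra, 9, Zed), (k1, Ada, 32, 27, Atlas, 14, Hal), (k1, Ada, 32, 27, Atlas, 15, Fay), (k1, Ada, 32, 27, Atlas, 27, Fay), (k1, Ada, 32, 27, Atlas, 32, Eve), (k1, Ada, 32, 27, Atlas, 9, Zed), (p3, Vic, 23, 33, Gamma, 15, Hal), (p3, Vic, 23, 33, Gamma, 19, Hal), (p3, Vic, 23, 33, Gamma, 3, Xia), (p3, Vic, 23, 33, Gamma, 36, Lee), (p3, Vic, 5, 32, Orion, 15, Hal), (p3, Vic, 5, 32, Orion, 19, Hal), (p3, Vic, 5, 32, Orion, 3, Xia), (p3, Vic, 5, 32, Orion, 36, Lee)}
σ[mid >= bid]: keep tuples satisfying mid >= bid → {(k1, Ada, 14, 3, Zephyr, 14, Hal), (k1, Ada, 14, 3, Zephyr, 15, Fay), (k1, Ada, 14, 3, Zephyr, 27, Fay), (k1, Ada, 14, 3, Zephyr, 32, Eve), (k1, Ada, 14, 3, Zephyr, 9, Zed), (k1, Ada, 21, 18, Lyra, 14, Hal), (k1, Ada, 21, 18, Lyra, 15, Fay), (k1, Ada, 21, 18, Lyra, 27, Fay), (k1, Ada, 21, 18, Lyra, 32, Eve), (k1, Ada, 21, 18, Lyra, 9, Zed), (k1, Ada, 32, 27, Atlas, 14, Hal), (k1, Ada, 32, 27, Atlas, 15, Fay), (k1, Ada, 32, 27, Atlas, 27, Fay), (k1, Ada, 32, 27, Atlas, 32, Eve), (k1, Ada, 32, 27, Atlas, 9, Zed)}
π_{aname, mid, genre} gives {(Eve, 14, k1), (Eve, 21, k1), (Eve, 32, k1), (Fay, 14, k1), (Fay, 21, k1), (Fay, 32, k1), (Hal, 14, k1), (Hal, 21, k1), (Hal, 32, k1), (Zed, 14, k1), (Zed, 21, k1), (Zed, 32, k1)} (3 duplicate(s) eliminated).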